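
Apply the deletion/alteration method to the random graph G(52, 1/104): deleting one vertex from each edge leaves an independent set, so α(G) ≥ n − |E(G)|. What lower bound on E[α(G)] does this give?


E[|E(G)|] = C(52, 2)·p = 1326 · (1/104) = 51/4.
E[α(G)] ≥ n − E[|E(G)|] = 52 − 51/4 = 157/4.
Numerically: ≈ 39.250.
(This is only a lower bound; the true E[α(G)] may be larger.)

E[α(G)] ≥ 157/4 ≈ 39.250.


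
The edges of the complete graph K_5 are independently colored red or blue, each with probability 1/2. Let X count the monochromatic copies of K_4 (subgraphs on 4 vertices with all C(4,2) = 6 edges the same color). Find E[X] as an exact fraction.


Let X = Σ_S X_S over the C(5, 4) = 5 subsets S of size 4, where X_S = 1 if the K_4 on S is monochromatic.
For a fixed S, the K_4 on S has C(4, 2) = 6 edges. P[all 6 edges red] = (1/2)^6, and likewise for blue, so P[monochromatic] = 2·(1/2)^6 = 2^{1 − 6} = 1/32.
Summing: E[X] = C(5, 4) · 2^{1 − 6} = 5 · 1/32 = 5/32.
Numerically: E[X] ≈ 0.156.

E[X] = C(5,4)·2^(1−C(4,2)) = 5/32 ≈ 0.156.


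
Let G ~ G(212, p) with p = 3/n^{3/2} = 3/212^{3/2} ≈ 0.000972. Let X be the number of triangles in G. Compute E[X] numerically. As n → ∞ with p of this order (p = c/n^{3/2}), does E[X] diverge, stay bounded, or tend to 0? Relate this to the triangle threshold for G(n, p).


Number of potential triangles: C(212, 3) = 1565620.
Each occurs with probability p³ ≈ (0.000972)³ ≈ 9.18021e-10.
By linearity: E[X] = C(212, 3)·p³ ≈ 1565620 · 9.18021e-10 ≈ 0.001.
Since α = 3/2 > 1, p = c/n^{3/2} = o(1/n) is below the triangle threshold p ~ 1/n. Asymptotically E[X] ~ (c³/6)·n^{3(1−α)} = (3³/6)·n^{-1.5} → 0, so by Markov's inequality G has no triangles w.h.p.

E[X] ≈ 0.001; in regime p = Θ(1/n^{3/2}) E[X] tends to 0 (below the triangle threshold p ~ 1/n).


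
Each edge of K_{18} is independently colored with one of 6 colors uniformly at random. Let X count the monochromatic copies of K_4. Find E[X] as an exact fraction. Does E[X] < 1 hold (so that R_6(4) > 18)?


E[X] = C(18, 4) · 6^{1 − 6} = 3060 · 6^{−5} = 3060/7776.
As a reduced fraction: E[X] = 85/216 ≈ 0.393519.
Is E[X] < 1? YES.
Since E[X] < 1, there exists a 6-coloring of K_{18} with no monochromatic K_4; hence R_6(4) > 18.

E[X] = 85/216 ≈ 0.393519; E[X] < 1, so R_6(4) > 18.


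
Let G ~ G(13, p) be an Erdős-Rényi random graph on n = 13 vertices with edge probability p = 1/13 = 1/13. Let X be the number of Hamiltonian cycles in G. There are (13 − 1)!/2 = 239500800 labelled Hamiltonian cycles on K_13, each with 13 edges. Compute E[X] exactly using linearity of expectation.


K_13 has (13 − 1)!/2 = 239500800 labelled Hamiltonian cycles.
For each such Hamiltonian cycle H, let X_H = 1 if all 13 edges of H are present in G. Then P[X_H = 1] = p^{13} = (1/13)^{13} = 1/302875106592253.
Summing the indicators: E[X] = Σ_H E[X_H] = 239500800 · p^{13} = 239500800 · 1/302875106592253 = 239500800/302875106592253.
Numerically: E[X] ≈ 7.90758e-07.

E[X] = 239500800 · (1/13)^{13} = 239500800/302875106592253 ≈ 7.90758e-07.


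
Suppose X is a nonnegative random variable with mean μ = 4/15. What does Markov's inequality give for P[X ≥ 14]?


μ = E[X] = 4/15, a = 14.
Markov: P[X ≥ 14] ≤ μ/a = (4/15)/14 = 2/105.
Numerically: ≈ 0.019.
(Since a = 14 > μ = 0.267, the bound 2/105 is < 1 and informative.)

P[X ≥ 14] ≤ 2/105 ≈ 0.019.


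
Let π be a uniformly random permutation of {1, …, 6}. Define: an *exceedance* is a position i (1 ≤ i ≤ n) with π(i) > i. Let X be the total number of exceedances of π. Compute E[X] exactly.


Write X = Σ_{i=1}^{6} X_i, where X_i = 1_{π(i) > i}.
For each fixed i, π(i) is uniform over {1, …, 6} (marginal of a uniform permutation), so P[π(i) > i] = (n − i)/n. Summing: Σ_{i=1}^{6} (n − i)/n = (0 + 1 + … + 5)/6 = 6(6 − 1)/(2·6) = (6 − 1)/2.
Hence E[X] = Σ_{i=1}^{6} (6 − i)/6 = 5/2 ≈ 2.5000.

E[X] = 5/2 = 2.5000.


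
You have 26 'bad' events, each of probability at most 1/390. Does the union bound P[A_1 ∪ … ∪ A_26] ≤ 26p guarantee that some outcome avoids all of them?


Union bound: P[∪_{i=1}^{26} A_i] ≤ Σ_i P[A_i] ≤ 26·p = 26·(1/390) = 1/15.
Numerically: 1/15 ≈ 0.066667.
Is 1/15 < 1? YES.
Since P[∪ A_i] ≤ 1/15 < 1, the complement has P[∩ A_i^c] ≥ 1 − 1/15 = 14/15 > 0, so some outcome avoids every A_i.

26·p = 1/15 ≈ 0.066667; existence CERTIFIED by the union bound.


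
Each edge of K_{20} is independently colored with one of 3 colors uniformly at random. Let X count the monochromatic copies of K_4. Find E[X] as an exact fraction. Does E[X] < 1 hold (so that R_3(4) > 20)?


E[X] = C(20, 4) · 3^{1 − 6} = 4845 · 3^{−5} = 4845/243.
As a reduced fraction: E[X] = 1615/81 ≈ 19.93827.
Is E[X] < 1? NO.
Since E[X] ≥ 1, the first-moment bound is inconclusive at n = 20; it does NOT by itself certify R_3(4) > 20.

E[X] = 1615/81 ≈ 19.93827; E[X] ≥ 1; first-moment method inconclusive here.


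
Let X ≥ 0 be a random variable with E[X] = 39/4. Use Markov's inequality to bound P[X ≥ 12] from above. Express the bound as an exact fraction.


μ = E[X] = 39/4, a = 12.
Markov: P[X ≥ 12] ≤ μ/a = (39/4)/12 = 13/16.
Numerically: ≈ 0.8125.
(Since a = 12 > μ = 9.7500, the bound 13/16 is < 1 and informative.)

P[X ≥ 12] ≤ 13/16 ≈ 0.8125.


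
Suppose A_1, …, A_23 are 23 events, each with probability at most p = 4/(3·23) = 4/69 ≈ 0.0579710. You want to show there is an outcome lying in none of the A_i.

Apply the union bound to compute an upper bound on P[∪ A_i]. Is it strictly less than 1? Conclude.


Union bound: P[∪_{i=1}^{23} A_i] ≤ Σ_i P[A_i] ≤ 23·p = 23·(4/69) = 4/3.
Numerically: 4/3 ≈ 1.3333333.
Is 4/3 < 1? NO.
Since the bound 4/3 is ≥ 1, the union bound is uninformative here; it does NOT by itself certify existence.

23·p = 4/3 ≈ 1.3333333; existence NOT certified by the union bound.


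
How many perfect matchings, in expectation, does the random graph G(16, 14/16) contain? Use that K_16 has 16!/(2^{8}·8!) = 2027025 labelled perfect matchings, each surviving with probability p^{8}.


K_16 has 16!/(2^{8}·8!) = 2027025 labelled perfect matchings.
For each such perfect matching H, let X_H = 1 if all 8 edges of H are present in G. Then P[X_H = 1] = p^{8} = (7/8)^{8} = 5764801/16777216.
By linearity of expectation: E[X] = Σ_H E[X_H] = 2027025 · p^{8} = 2027025 · 5764801/16777216 = 11685395747025/16777216.
Numerically: E[X] ≈ 6.965e+05.

E[X] = 2027025 · (7/8)^{8} = 11685395747025/16777216 ≈ 6.965e+05.


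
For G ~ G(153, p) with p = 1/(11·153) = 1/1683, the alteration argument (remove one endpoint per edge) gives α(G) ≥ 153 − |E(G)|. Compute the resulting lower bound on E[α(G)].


E[|E(G)|] = C(153, 2)·p = 11628 · (1/1683) = 76/11.
E[α(G)] ≥ n − E[|E(G)|] = 153 − 76/11 = 1607/11.
Numerically: ≈ 146.09091.
(This is only a lower bound; the true E[α(G)] may be larger.)

E[α(G)] ≥ 1607/11 ≈ 146.09091.


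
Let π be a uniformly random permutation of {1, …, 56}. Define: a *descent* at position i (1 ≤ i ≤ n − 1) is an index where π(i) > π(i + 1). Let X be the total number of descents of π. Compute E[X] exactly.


Write X = Σ X_I over i = 1, …, 55, with X_I the indicator of one descent.
There are 55 indicators.
For each fixed i, the pair (π(i), π(i+1)) is a uniformly random ordered pair of distinct values from {1, …, 56}; by symmetry P[π(i) > π(i+1)] = 1/2.
By linearity: E[X] = 55 · (1/2) = (56 − 1) · (1/2) = 55/2 ≈ 27.5000.

E[X] = 55/2 = 27.5000.


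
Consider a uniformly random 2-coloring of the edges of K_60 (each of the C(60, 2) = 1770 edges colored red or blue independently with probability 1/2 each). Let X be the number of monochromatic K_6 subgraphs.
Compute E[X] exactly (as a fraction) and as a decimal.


Let X = Σ_S X_S over the C(60, 6) = 50063860 subsets S of size 6, where X_S = 1 if the K_6 on S is monochromatic.
For a fixed S, the K_6 on S has C(6, 2) = 15 edges. P[all 15 edges red] = (1/2)^15, and likewise for blue, so P[monochromatic] = 2·(1/2)^15 = 2^{1 − 15} = 1/16384.
By linearity of expectation: E[X] = C(60, 6) · 2^{1 − 15} = 50063860 · 1/16384 = 12515965/4096.
Numerically: E[X] ≈ 3055.65552.

E[X] = C(60,6)·2^(1−C(6,2)) = 12515965/4096 ≈ 3055.65552.


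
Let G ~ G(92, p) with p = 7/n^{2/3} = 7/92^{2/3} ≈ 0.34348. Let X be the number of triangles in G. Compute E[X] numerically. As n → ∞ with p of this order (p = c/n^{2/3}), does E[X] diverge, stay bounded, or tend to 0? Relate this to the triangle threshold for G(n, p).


Number of potential triangles: C(92, 3) = 125580.
Each occurs with probability p³ ≈ (0.34348)³ ≈ 4.0524575e-02.
By linearity: E[X] = C(92, 3)·p³ ≈ 125580 · 4.0524575e-02 ≈ 5089.07609.
Since α = 2/3 < 1, p = c/n^{2/3} ≫ 1/n is above the triangle threshold p ~ 1/n. Asymptotically E[X] ~ (c³/6)·n^{3(1−α)} = (7³/6)·n^{1} → ∞; triangles are abundant w.h.p.

E[X] ≈ 5089.07609; in regime p = Θ(1/n^{2/3}) E[X] diverges (above the triangle threshold p ~ 1/n).


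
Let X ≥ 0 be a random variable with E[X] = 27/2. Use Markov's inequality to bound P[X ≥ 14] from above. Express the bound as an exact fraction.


μ = E[X] = 27/2, a = 14.
Markov: P[X ≥ 14] ≤ μ/a = (27/2)/14 = 27/28.
Numerically: ≈ 0.964.
(Since a = 14 > μ = 13.500, the bound 27/28 is < 1 and informative.)

P[X ≥ 14] ≤ 27/28 ≈ 0.964.


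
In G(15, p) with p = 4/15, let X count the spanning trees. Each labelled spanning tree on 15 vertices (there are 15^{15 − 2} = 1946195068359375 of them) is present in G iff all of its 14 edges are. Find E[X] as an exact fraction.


K_15 has 15^{15 − 2} = 1946195068359375 labelled spanning trees.
For each such spanning tree H, let X_H = 1 if all 14 edges of H are present in G. Then P[X_H = 1] = p^{14} = (4/15)^{14} = 268435456/29192926025390625.
By linearity: E[X] = Σ_H E[X_H] = 1946195068359375 · p^{14} = 1946195068359375 · 268435456/29192926025390625 = 268435456/15.
Numerically: E[X] ≈ 1.7896e+07.

E[X] = 1946195068359375 · (4/15)^{14} = 268435456/15 ≈ 1.7896e+07.


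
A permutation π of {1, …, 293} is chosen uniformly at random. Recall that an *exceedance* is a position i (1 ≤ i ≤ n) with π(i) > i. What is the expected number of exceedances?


Write X = Σ_{i=1}^{293} X_i, where X_i = 1_{π(i) > i}.
For each fixed i, π(i) is uniform over {1, …, 293} (marginal of a uniform permutation), so P[π(i) > i] = (n − i)/n. Summing: Σ_{i=1}^{293} (n − i)/n = (0 + 1 + … + 292)/293 = 293(293 − 1)/(2·293) = (293 − 1)/2.
Hence E[X] = Σ_{i=1}^{293} (293 − i)/293 = 146 ≈ 146.0000.

E[X] = 146 = 146.0000.


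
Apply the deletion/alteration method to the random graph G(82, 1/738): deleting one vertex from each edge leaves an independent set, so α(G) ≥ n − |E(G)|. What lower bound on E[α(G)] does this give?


E[|E(G)|] = C(82, 2)·p = 3321 · (1/738) = 9/2.
E[α(G)] ≥ n − E[|E(G)|] = 82 − 9/2 = 155/2.
Numerically: ≈ 77.50000.
(This is only a lower bound; the true E[α(G)] may be larger.)

E[α(G)] ≥ 155/2 ≈ 77.50000.


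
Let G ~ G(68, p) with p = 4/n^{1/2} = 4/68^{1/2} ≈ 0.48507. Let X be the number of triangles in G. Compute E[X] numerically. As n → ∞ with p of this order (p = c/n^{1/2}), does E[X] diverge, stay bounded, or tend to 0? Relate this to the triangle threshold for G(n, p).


Number of potential triangles: C(68, 3) = 50116.
Each occurs with probability p³ ≈ (0.48507)³ ≈ 1.1413441e-01.
By linearity: E[X] = C(68, 3)·p³ ≈ 50116 · 1.1413441e-01 ≈ 5719.96018.
Since α = 1/2 < 1, p = c/n^{1/2} ≫ 1/n is above the triangle threshold p ~ 1/n. Asymptotically E[X] ~ (c³/6)·n^{3(1−α)} = (4³/6)·n^{1.5} → ∞; triangles are abundant w.h.p.

E[X] ≈ 5719.96018; in regime p = Θ(1/n^{1/2}) E[X] diverges (above the triangle threshold p ~ 1/n).


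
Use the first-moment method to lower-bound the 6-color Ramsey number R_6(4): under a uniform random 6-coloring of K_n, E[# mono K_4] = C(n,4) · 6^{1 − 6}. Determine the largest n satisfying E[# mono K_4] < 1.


We need C(n, 4) · 6^{1 − 6} < 1, i.e. C(n, 4) < 6^{6 − 1} = 7776.
Check values of n near the boundary:
  n = 18: C(18, 4) = 3060; 3060 < 7776? YES
  n = 19: C(19, 4) = 3876; 3876 < 7776? YES
  n = 20: C(20, 4) = 4845; 4845 < 7776? YES
  n = 21: C(21, 4) = 5985; 5985 < 7776? YES
  n = 22: C(22, 4) = 7315; 7315 < 7776? YES
  n = 23: C(23, 4) = 8855; 8855 < 7776? NO
  n = 24: C(24, 4) = 10626; 10626 < 7776? NO
  n = 25: C(25, 4) = 12650; 12650 < 7776? NO
The largest n with C(n, 4) < 7776 is n = 22 (where E[X] = 7315/7776 ≈ 0.9407). Hence R_6(4) > 22, i.e. R_6(4) ≥ 23.

Largest n = 22; hence R_6(4) > 22.


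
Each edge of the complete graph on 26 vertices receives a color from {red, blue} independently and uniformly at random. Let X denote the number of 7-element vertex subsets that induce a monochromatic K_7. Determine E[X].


Let X = Σ_S X_S over the C(26, 7) = 657800 subsets S of size 7, where X_S = 1 if the K_7 on S is monochromatic.
For a fixed S, the K_7 on S has C(7, 2) = 21 edges. P[all 21 edges red] = (1/2)^21, and likewise for blue, so P[monochromatic] = 2·(1/2)^21 = 2^{1 − 21} = 1/1048576.
By linearity: E[X] = C(26, 7) · 2^{1 − 21} = 657800 · 1/1048576 = 82225/131072.
Numerically: E[X] ≈ 0.6273.

E[X] = C(26,7)·2^(1−C(7,2)) = 82225/131072 ≈ 0.6273.


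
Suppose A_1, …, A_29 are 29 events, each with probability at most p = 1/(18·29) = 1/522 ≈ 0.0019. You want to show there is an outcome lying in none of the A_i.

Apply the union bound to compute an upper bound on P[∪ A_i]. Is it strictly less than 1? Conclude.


Union bound: P[∪_{i=1}^{29} A_i] ≤ Σ_i P[A_i] ≤ 29·p = 29·(1/522) = 1/18.
Numerically: 1/18 ≈ 0.0556.
Is 1/18 < 1? YES.
Since P[∪ A_i] ≤ 1/18 < 1, the complement has P[∩ A_i^c] ≥ 1 − 1/18 = 17/18 > 0, so some outcome avoids every A_i.

29·p = 1/18 ≈ 0.0556; existence CERTIFIED by the union bound.


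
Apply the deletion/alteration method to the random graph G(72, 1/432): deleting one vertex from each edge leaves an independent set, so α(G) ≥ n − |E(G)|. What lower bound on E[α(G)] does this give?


E[|E(G)|] = C(72, 2)·p = 2556 · (1/432) = 71/12.
E[α(G)] ≥ n − E[|E(G)|] = 72 − 71/12 = 793/12.
Numerically: ≈ 66.083.
(This is only a lower bound; the true E[α(G)] may be larger.)

E[α(G)] ≥ 793/12 ≈ 66.083.


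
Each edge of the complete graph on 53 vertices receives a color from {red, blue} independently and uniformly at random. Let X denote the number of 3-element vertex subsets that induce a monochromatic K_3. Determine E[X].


Let X = Σ_S X_S over the C(53, 3) = 23426 subsets S of size 3, where X_S = 1 if the K_3 on S is monochromatic.
For a fixed S, the K_3 on S has C(3, 2) = 3 edges. P[all 3 edges red] = (1/2)^3, and likewise for blue, so P[monochromatic] = 2·(1/2)^3 = 2^{1 − 3} = 1/4.
By linearity: E[X] = C(53, 3) · 2^{1 − 3} = 23426 · 1/4 = 11713/2.
Numerically: E[X] ≈ 5856.5000.

E[X] = C(53,3)·2^(1−C(3,2)) = 11713/2 ≈ 5856.5000.


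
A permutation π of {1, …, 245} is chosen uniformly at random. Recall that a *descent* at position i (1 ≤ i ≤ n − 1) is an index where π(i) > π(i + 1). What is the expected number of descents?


Write X = Σ X_I over i = 1, …, 244, with X_I the indicator of one descent.
There are 244 indicators.
For each fixed i, the pair (π(i), π(i+1)) is a uniformly random ordered pair of distinct values from {1, …, 245}; by symmetry P[π(i) > π(i+1)] = 1/2.
By linearity: E[X] = 244 · (1/2) = (245 − 1) · (1/2) = 122 ≈ 122.0000.

E[X] = 122 = 122.0000.


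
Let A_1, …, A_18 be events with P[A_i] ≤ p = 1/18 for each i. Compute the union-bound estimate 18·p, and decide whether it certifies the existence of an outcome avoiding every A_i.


Union bound: P[∪_{i=1}^{18} A_i] ≤ Σ_i P[A_i] ≤ 18·p = 18·(1/18) = 1.
Numerically: 1 ≈ 1.0000000.
Is 1 < 1? NO.
Since the bound 1 is ≥ 1, the union bound is uninformative here; it does NOT by itself certify existence.

18·p = 1 ≈ 1.0000000; existence NOT certified by the union bound.


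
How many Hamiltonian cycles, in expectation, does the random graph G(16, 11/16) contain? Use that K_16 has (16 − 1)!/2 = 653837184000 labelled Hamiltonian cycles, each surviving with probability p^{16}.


K_16 has (16 − 1)!/2 = 653837184000 labelled Hamiltonian cycles.
For each such Hamiltonian cycle H, let X_H = 1 if all 16 edges of H are present in G. Then P[X_H = 1] = p^{16} = (11/16)^{16} = 45949729863572161/18446744073709551616.
Summing the indicators: E[X] = Σ_H E[X_H] = 653837184000 · p^{16} = 653837184000 · 45949729863572161/18446744073709551616 = 29339494120662818290072875/18014398509481984.
Numerically: E[X] ≈ 1.62867e+09.

E[X] = 653837184000 · (11/16)^{16} = 29339494120662818290072875/18014398509481984 ≈ 1.62867e+09.


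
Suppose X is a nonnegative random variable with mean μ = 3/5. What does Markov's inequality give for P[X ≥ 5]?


μ = E[X] = 3/5, a = 5.
Markov: P[X ≥ 5] ≤ μ/a = (3/5)/5 = 3/25.
Numerically: ≈ 0.12000.
(Since a = 5 > μ = 0.60000, the bound 3/25 is < 1 and informative.)

P[X ≥ 5] ≤ 3/25 ≈ 0.12000.


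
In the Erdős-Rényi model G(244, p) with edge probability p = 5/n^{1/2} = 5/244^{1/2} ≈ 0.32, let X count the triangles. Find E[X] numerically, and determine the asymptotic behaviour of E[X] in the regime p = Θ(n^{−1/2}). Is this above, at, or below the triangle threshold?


Number of potential triangles: C(244, 3) = 2391444.
Each occurs with probability p³ ≈ (0.32)³ ≈ 3.27963e-02.
By linearity: E[X] = C(244, 3)·p³ ≈ 2391444 · 3.27963e-02 ≈ 78430.591.
Since α = 1/2 < 1, p = c/n^{1/2} ≫ 1/n is above the triangle threshold p ~ 1/n. Asymptotically E[X] ~ (c³/6)·n^{3(1−α)} = (5³/6)·n^{1.5} → ∞; triangles are abundant w.h.p.

E[X] ≈ 78430.591; in regime p = Θ(1/n^{1/2}) E[X] diverges (above the triangle threshold p ~ 1/n).


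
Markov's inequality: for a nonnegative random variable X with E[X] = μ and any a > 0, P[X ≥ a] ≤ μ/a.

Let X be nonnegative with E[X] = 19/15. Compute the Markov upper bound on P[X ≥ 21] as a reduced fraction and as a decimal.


μ = E[X] = 19/15, a = 21.
Markov: P[X ≥ 21] ≤ μ/a = (19/15)/21 = 19/315.
Numerically: ≈ 0.06032.
(Since a = 21 > μ = 1.26667, the bound 19/315 is < 1 and informative.)

P[X ≥ 21] ≤ 19/315 ≈ 0.06032.


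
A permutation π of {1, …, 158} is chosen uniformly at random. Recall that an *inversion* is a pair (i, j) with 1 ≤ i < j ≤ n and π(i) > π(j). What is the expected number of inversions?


Write X = Σ X_I over the C(158, 2) = 12403 pairs i < j, with X_I the indicator of one inversion.
There are 12403 indicators.
For each fixed pair i < j, the values π(i) and π(j) are two distinct elements of {1, …, 158} in uniformly random order; by symmetry P[π(i) > π(j)] = 1/2.
By linearity: E[X] = 12403 · (1/2) = C(158, 2) · (1/2) = 12403/2 = 12403/2 ≈ 6201.500000.

E[X] = 12403/2 = 6201.500000.


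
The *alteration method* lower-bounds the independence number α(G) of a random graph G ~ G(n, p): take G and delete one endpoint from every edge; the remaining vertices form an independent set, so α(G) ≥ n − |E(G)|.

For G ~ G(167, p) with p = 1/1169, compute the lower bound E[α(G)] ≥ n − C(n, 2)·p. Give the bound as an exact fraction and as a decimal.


E[|E(G)|] = C(167, 2)·p = 13861 · (1/1169) = 83/7.
E[α(G)] ≥ n − E[|E(G)|] = 167 − 83/7 = 1086/7.
Numerically: ≈ 155.14286.
(This is only a lower bound; the true E[α(G)] may be larger.)

E[α(G)] ≥ 1086/7 ≈ 155.14286.


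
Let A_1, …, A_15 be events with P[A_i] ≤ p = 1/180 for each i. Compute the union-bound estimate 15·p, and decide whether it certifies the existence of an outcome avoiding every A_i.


Union bound: P[∪_{i=1}^{15} A_i] ≤ Σ_i P[A_i] ≤ 15·p = 15·(1/180) = 1/12.
Numerically: 1/12 ≈ 0.0833333.
Is 1/12 < 1? YES.
Since P[∪ A_i] ≤ 1/12 < 1, the complement has P[∩ A_i^c] ≥ 1 − 1/12 = 11/12 > 0, so some outcome avoids every A_i.

15·p = 1/12 ≈ 0.0833333; existence CERTIFIED by the union bound.


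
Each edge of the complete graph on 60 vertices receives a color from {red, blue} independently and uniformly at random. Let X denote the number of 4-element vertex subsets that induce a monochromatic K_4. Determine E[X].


Let X = Σ_S X_S over the C(60, 4) = 487635 subsets S of size 4, where X_S = 1 if the K_4 on S is monochromatic.
For a fixed S, the K_4 on S has C(4, 2) = 6 edges. P[all 6 edges red] = (1/2)^6, and likewise for blue, so P[monochromatic] = 2·(1/2)^6 = 2^{1 − 6} = 1/32.
By linearity: E[X] = C(60, 4) · 2^{1 − 6} = 487635 · 1/32 = 487635/32.
Numerically: E[X] ≈ 15238.594.

E[X] = C(60,4)·2^(1−C(4,2)) = 487635/32 ≈ 15238.594.


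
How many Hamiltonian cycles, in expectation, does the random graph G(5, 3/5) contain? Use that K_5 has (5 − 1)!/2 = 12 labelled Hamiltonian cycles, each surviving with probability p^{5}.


K_5 has (5 − 1)!/2 = 12 labelled Hamiltonian cycles.
For each such Hamiltonian cycle H, let X_H = 1 if all 5 edges of H are present in G. Then P[X_H = 1] = p^{5} = (3/5)^{5} = 243/3125.
Summing the indicators: E[X] = Σ_H E[X_H] = 12 · p^{5} = 12 · 243/3125 = 2916/3125.
Numerically: E[X] ≈ 0.93312.

E[X] = 12 · (3/5)^{5} = 2916/3125 ≈ 0.93312.


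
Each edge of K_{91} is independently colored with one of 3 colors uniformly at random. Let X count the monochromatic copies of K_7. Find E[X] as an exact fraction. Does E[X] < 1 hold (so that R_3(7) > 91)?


E[X] = C(91, 7) · 3^{1 − 21} = 8093990190 · 3^{−20} = 8093990190/3486784401.
As a reduced fraction: E[X] = 2697996730/1162261467 ≈ 2.3213337.
Is E[X] < 1? NO.
Since E[X] ≥ 1, the first-moment bound is inconclusive at n = 91; it does NOT by itself certify R_3(7) > 91.

E[X] = 2697996730/1162261467 ≈ 2.3213337; E[X] ≥ 1; first-moment method inconclusive here.


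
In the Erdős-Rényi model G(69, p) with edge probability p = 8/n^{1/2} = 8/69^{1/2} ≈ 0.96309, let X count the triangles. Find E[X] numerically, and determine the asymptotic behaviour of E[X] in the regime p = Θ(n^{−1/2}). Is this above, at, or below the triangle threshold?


Number of potential triangles: C(69, 3) = 52394.
Each occurs with probability p³ ≈ (0.96309)³ ≈ 8.9329792e-01.
By linearity: E[X] = C(69, 3)·p³ ≈ 52394 · 8.9329792e-01 ≈ 46803.45145.
Since α = 1/2 < 1, p = c/n^{1/2} ≫ 1/n is above the triangle threshold p ~ 1/n. Asymptotically E[X] ~ (c³/6)·n^{3(1−α)} = (8³/6)·n^{1.5} → ∞; triangles are abundant w.h.p.

E[X] ≈ 46803.45145; in regime p = Θ(1/n^{1/2}) E[X] diverges (above the triangle threshold p ~ 1/n).


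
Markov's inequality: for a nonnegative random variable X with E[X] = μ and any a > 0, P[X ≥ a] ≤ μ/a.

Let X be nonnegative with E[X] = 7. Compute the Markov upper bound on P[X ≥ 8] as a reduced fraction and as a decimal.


μ = E[X] = 7, a = 8.
Markov: P[X ≥ 8] ≤ μ/a = (7)/8 = 7/8.
Numerically: ≈ 0.875.
(Since a = 8 > μ = 7.000, the bound 7/8 is < 1 and informative.)

P[X ≥ 8] ≤ 7/8 ≈ 0.875.


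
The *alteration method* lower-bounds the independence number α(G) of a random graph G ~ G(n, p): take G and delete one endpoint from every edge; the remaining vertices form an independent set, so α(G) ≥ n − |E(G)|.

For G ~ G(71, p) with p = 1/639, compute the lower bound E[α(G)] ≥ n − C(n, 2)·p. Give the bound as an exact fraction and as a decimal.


E[|E(G)|] = C(71, 2)·p = 2485 · (1/639) = 35/9.
E[α(G)] ≥ n − E[|E(G)|] = 71 − 35/9 = 604/9.
Numerically: ≈ 67.1111.
(This is only a lower bound; the true E[α(G)] may be larger.)

E[α(G)] ≥ 604/9 ≈ 67.1111.


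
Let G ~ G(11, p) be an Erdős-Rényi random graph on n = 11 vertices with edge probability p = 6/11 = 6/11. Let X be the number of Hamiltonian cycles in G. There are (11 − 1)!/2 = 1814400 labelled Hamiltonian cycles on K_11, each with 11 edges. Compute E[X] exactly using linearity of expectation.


K_11 has (11 − 1)!/2 = 1814400 labelled Hamiltonian cycles.
For each such Hamiltonian cycle H, let X_H = 1 if all 11 edges of H are present in G. Then P[X_H = 1] = p^{11} = (6/11)^{11} = 362797056/285311670611.
By linearity of expectation: E[X] = Σ_H E[X_H] = 1814400 · p^{11} = 1814400 · 362797056/285311670611 = 658258978406400/285311670611.
Numerically: E[X] ≈ 2.31e+03.

E[X] = 1814400 · (6/11)^{11} = 658258978406400/285311670611 ≈ 2.31e+03.


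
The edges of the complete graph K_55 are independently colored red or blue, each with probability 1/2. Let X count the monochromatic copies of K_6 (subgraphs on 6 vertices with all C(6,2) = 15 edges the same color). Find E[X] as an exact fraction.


Let X = Σ_S X_S over the C(55, 6) = 28989675 subsets S of size 6, where X_S = 1 if the K_6 on S is monochromatic.
For a fixed S, the K_6 on S has C(6, 2) = 15 edges. P[all 15 edges red] = (1/2)^15, and likewise for blue, so P[monochromatic] = 2·(1/2)^15 = 2^{1 − 15} = 1/16384.
By linearity: E[X] = C(55, 6) · 2^{1 − 15} = 28989675 · 1/16384 = 28989675/16384.
Numerically: E[X] ≈ 1769.389.

E[X] = C(55,6)·2^(1−C(6,2)) = 28989675/16384 ≈ 1769.389.


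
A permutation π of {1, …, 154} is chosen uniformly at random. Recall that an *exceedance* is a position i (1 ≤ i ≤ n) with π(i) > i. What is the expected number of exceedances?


Write X = Σ_{i=1}^{154} X_i, where X_i = 1_{π(i) > i}.
For each fixed i, π(i) is uniform over {1, …, 154} (marginal of a uniform permutation), so P[π(i) > i] = (n − i)/n. Summing: Σ_{i=1}^{154} (n − i)/n = (0 + 1 + … + 153)/154 = 154(154 − 1)/(2·154) = (154 − 1)/2.
Hence E[X] = Σ_{i=1}^{154} (154 − i)/154 = 153/2 ≈ 76.500000.

E[X] = 153/2 = 76.500000.


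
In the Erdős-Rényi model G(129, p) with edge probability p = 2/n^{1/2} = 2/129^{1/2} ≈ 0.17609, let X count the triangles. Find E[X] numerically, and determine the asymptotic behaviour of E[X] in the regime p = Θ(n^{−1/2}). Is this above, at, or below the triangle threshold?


Number of potential triangles: C(129, 3) = 349504.
Each occurs with probability p³ ≈ (0.17609)³ ≈ 5.4601607e-03.
By linearity: E[X] = C(129, 3)·p³ ≈ 349504 · 5.4601607e-03 ≈ 1908.34799.
Since α = 1/2 < 1, p = c/n^{1/2} ≫ 1/n is above the triangle threshold p ~ 1/n. Asymptotically E[X] ~ (c³/6)·n^{3(1−α)} = (2³/6)·n^{1.5} → ∞; triangles are abundant w.h.p.

E[X] ≈ 1908.34799; in regime p = Θ(1/n^{1/2}) E[X] diverges (above the triangle threshold p ~ 1/n).


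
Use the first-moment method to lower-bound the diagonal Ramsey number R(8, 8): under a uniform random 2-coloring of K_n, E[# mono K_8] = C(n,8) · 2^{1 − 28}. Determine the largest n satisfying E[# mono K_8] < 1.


We need C(n, 8) · 2^{1 − 28} < 1, i.e. C(n, 8) < 2^{28 − 1} = 134217728.
Check values of n near the boundary:
  n = 37: C(37, 8) = 38608020; 38608020 < 134217728? YES
  n = 38: C(38, 8) = 48903492; 48903492 < 134217728? YES
  n = 39: C(39, 8) = 61523748; 61523748 < 134217728? YES
  n = 40: C(40, 8) = 76904685; 76904685 < 134217728? YES
  n = 41: C(41, 8) = 95548245; 95548245 < 134217728? YES
  n = 42: C(42, 8) = 118030185; 118030185 < 134217728? YES
  n = 43: C(43, 8) = 145008513; 145008513 < 134217728? NO
The largest n with C(n, 8) < 134217728 is n = 42 (where E[X] = 118030185/134217728 ≈ 0.879). Hence R(8, 8) > 42, i.e. R(8, 8) ≥ 43.

Largest n = 42; hence R(8, 8) > 42.


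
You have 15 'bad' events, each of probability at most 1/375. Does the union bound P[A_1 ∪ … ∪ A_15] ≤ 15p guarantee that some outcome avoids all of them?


Union bound: P[∪_{i=1}^{15} A_i] ≤ Σ_i P[A_i] ≤ 15·p = 15·(1/375) = 1/25.
Numerically: 1/25 ≈ 0.040.
Is 1/25 < 1? YES.
Since P[∪ A_i] ≤ 1/25 < 1, the complement has P[∩ A_i^c] ≥ 1 − 1/25 = 24/25 > 0, so some outcome avoids every A_i.

15·p = 1/25 ≈ 0.040; existence CERTIFIED by the union bound.


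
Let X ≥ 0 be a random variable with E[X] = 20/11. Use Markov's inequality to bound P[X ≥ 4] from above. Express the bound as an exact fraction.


μ = E[X] = 20/11, a = 4.
Markov: P[X ≥ 4] ≤ μ/a = (20/11)/4 = 5/11.
Numerically: ≈ 0.455.
(Since a = 4 > μ = 1.818, the bound 5/11 is < 1 and informative.)

P[X ≥ 4] ≤ 5/11 ≈ 0.455.


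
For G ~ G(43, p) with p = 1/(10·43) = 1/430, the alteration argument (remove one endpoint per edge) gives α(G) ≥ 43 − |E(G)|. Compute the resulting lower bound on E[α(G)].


E[|E(G)|] = C(43, 2)·p = 903 · (1/430) = 21/10.
E[α(G)] ≥ n − E[|E(G)|] = 43 − 21/10 = 409/10.
Numerically: ≈ 40.900.
(This is only a lower bound; the true E[α(G)] may be larger.)

E[α(G)] ≥ 409/10 ≈ 40.900.


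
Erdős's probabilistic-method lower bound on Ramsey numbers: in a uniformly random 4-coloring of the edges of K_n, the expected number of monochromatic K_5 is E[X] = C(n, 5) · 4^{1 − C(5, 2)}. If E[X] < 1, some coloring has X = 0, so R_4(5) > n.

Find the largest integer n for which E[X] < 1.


We need C(n, 5) · 4^{1 − 10} < 1, i.e. C(n, 5) < 4^{10 − 1} = 262144.
Check values of n near the boundary:
  n = 29: C(29, 5) = 118755; 118755 < 262144? YES
  n = 30: C(30, 5) = 142506; 142506 < 262144? YES
  n = 31: C(31, 5) = 169911; 169911 < 262144? YES
  n = 32: C(32, 5) = 201376; 201376 < 262144? YES
  n = 33: C(33, 5) = 237336; 237336 < 262144? YES
  n = 34: C(34, 5) = 278256; 278256 < 262144? NO
  n = 35: C(35, 5) = 324632; 324632 < 262144? NO
The largest n with C(n, 5) < 262144 is n = 33 (where E[X] = 29667/32768 ≈ 0.905). Hence R_4(5) > 33, i.e. R_4(5) ≥ 34.

Largest n = 33; hence R_4(5) > 33.


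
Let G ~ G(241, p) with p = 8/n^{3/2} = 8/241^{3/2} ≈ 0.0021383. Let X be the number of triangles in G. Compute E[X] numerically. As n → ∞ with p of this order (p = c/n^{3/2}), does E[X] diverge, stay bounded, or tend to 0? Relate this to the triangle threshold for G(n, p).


Number of potential triangles: C(241, 3) = 2303960.
Each occurs with probability p³ ≈ (0.0021383)³ ≈ 9.7767221e-09.
By linearity: E[X] = C(241, 3)·p³ ≈ 2303960 · 9.7767221e-09 ≈ 0.02253.
Since α = 3/2 > 1, p = c/n^{3/2} = o(1/n) is below the triangle threshold p ~ 1/n. Asymptotically E[X] ~ (c³/6)·n^{3(1−α)} = (8³/6)·n^{-1.5} → 0, so by Markov's inequality G has no triangles w.h.p.

E[X] ≈ 0.02253; in regime p = Θ(1/n^{3/2}) E[X] tends to 0 (below the triangle threshold p ~ 1/n).


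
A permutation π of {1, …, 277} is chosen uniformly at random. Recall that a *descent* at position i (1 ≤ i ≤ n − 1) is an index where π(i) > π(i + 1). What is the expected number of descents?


Write X = Σ X_I over i = 1, …, 276, with X_I the indicator of one descent.
There are 276 indicators.
For each fixed i, the pair (π(i), π(i+1)) is a uniformly random ordered pair of distinct values from {1, …, 277}; by symmetry P[π(i) > π(i+1)] = 1/2.
By linearity: E[X] = 276 · (1/2) = (277 − 1) · (1/2) = 138 ≈ 138.000000.

E[X] = 138 = 138.000000.


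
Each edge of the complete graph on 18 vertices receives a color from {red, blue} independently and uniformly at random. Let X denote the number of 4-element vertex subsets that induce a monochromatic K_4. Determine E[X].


Let X = Σ_S X_S over the C(18, 4) = 3060 subsets S of size 4, where X_S = 1 if the K_4 on S is monochromatic.
For a fixed S, the K_4 on S has C(4, 2) = 6 edges. P[all 6 edges red] = (1/2)^6, and likewise for blue, so P[monochromatic] = 2·(1/2)^6 = 2^{1 − 6} = 1/32.
By linearity: E[X] = C(18, 4) · 2^{1 − 6} = 3060 · 1/32 = 765/8.
Numerically: E[X] ≈ 95.625000.

E[X] = C(18,4)·2^(1−C(4,2)) = 765/8 ≈ 95.625000.


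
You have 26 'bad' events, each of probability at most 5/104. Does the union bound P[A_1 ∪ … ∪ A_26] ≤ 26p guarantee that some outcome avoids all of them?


Union bound: P[∪_{i=1}^{26} A_i] ≤ Σ_i P[A_i] ≤ 26·p = 26·(5/104) = 5/4.
Numerically: 5/4 ≈ 1.250000.
Is 5/4 < 1? NO.
Since the bound 5/4 is ≥ 1, the union bound is uninformative here; it does NOT by itself certify existence.

26·p = 5/4 ≈ 1.250000; existence NOT certified by the union bound.


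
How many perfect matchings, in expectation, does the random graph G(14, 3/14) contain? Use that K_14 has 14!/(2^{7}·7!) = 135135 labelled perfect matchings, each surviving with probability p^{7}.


K_14 has 14!/(2^{7}·7!) = 135135 labelled perfect matchings.
For each such perfect matching H, let X_H = 1 if all 7 edges of H are present in G. Then P[X_H = 1] = p^{7} = (3/14)^{7} = 2187/105413504.
Summing the indicators: E[X] = Σ_H E[X_H] = 135135 · p^{7} = 135135 · 2187/105413504 = 42220035/15059072.
Numerically: E[X] ≈ 2.8.

E[X] = 135135 · (3/14)^{7} = 42220035/15059072 ≈ 2.8.


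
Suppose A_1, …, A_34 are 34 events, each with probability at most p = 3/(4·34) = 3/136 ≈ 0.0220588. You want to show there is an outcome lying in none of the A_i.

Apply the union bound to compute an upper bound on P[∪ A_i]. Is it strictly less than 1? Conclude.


Union bound: P[∪_{i=1}^{34} A_i] ≤ Σ_i P[A_i] ≤ 34·p = 34·(3/136) = 3/4.
Numerically: 3/4 ≈ 0.7500000.
Is 3/4 < 1? YES.
Since P[∪ A_i] ≤ 3/4 < 1, the complement has P[∩ A_i^c] ≥ 1 − 3/4 = 1/4 > 0, so some outcome avoids every A_i.

34·p = 3/4 ≈ 0.7500000; existence CERTIFIED by the union bound.


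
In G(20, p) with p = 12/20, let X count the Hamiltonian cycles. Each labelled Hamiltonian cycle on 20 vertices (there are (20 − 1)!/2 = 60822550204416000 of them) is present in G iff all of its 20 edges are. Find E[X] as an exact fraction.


K_20 has (20 − 1)!/2 = 60822550204416000 labelled Hamiltonian cycles.
For each such Hamiltonian cycle H, let X_H = 1 if all 20 edges of H are present in G. Then P[X_H = 1] = p^{20} = (3/5)^{20} = 3486784401/95367431640625.
Summing the indicators: E[X] = Σ_H E[X_H] = 60822550204416000 · p^{20} = 60822550204416000 · 3486784401/95367431640625 = 1696600954254376560918528/762939453125.
Numerically: E[X] ≈ 2.22e+12.

E[X] = 60822550204416000 · (3/5)^{20} = 1696600954254376560918528/762939453125 ≈ 2.22e+12.


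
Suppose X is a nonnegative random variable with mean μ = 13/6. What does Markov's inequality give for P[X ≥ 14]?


μ = E[X] = 13/6, a = 14.
Markov: P[X ≥ 14] ≤ μ/a = (13/6)/14 = 13/84.
Numerically: ≈ 0.1548.
(Since a = 14 > μ = 2.1667, the bound 13/84 is < 1 and informative.)

P[X ≥ 14] ≤ 13/84 ≈ 0.1548.


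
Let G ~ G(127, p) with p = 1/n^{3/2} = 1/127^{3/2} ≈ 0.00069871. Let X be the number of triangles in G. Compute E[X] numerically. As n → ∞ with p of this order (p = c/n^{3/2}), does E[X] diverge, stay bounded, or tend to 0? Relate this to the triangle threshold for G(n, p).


Number of potential triangles: C(127, 3) = 333375.
Each occurs with probability p³ ≈ (0.00069871)³ ≈ 3.4110121e-10.
By linearity: E[X] = C(127, 3)·p³ ≈ 333375 · 3.4110121e-10 ≈ 0.00011.
Since α = 3/2 > 1, p = c/n^{3/2} = o(1/n) is below the triangle threshold p ~ 1/n. Asymptotically E[X] ~ (c³/6)·n^{3(1−α)} = (1³/6)·n^{-1.5} → 0, so by Markov's inequality G has no triangles w.h.p.

E[X] ≈ 0.00011; in regime p = Θ(1/n^{3/2}) E[X] tends to 0 (below the triangle threshold p ~ 1/n).


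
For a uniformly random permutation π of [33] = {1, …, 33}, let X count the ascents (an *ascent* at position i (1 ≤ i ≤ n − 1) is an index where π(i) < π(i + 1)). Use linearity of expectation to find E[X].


Write X = Σ X_I over i = 1, …, 32, with X_I the indicator of one ascent.
There are 32 indicators.
For each fixed i, the pair (π(i), π(i+1)) is a uniformly random ordered pair of distinct values from {1, …, 33}; by symmetry P[π(i) < π(i+1)] = 1/2.
By linearity: E[X] = 32 · (1/2) = (33 − 1) · (1/2) = 16 ≈ 16.000000.

E[X] = 16 = 16.000000.


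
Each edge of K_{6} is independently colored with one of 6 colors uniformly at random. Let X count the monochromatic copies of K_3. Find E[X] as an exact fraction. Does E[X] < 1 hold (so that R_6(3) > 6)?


E[X] = C(6, 3) · 6^{1 − 3} = 20 · 6^{−2} = 20/36.
As a reduced fraction: E[X] = 5/9 ≈ 0.5556.
Is E[X] < 1? YES.
Since E[X] < 1, there exists a 6-coloring of K_{6} with no monochromatic K_3; hence R_6(3) > 6.

E[X] = 5/9 ≈ 0.5556; E[X] < 1, so R_6(3) > 6.


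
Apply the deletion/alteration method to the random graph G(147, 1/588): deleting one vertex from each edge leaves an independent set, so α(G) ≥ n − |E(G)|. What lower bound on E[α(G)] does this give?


E[|E(G)|] = C(147, 2)·p = 10731 · (1/588) = 73/4.
E[α(G)] ≥ n − E[|E(G)|] = 147 − 73/4 = 515/4.
Numerically: ≈ 128.7500.
(This is only a lower bound; the true E[α(G)] may be larger.)

E[α(G)] ≥ 515/4 ≈ 128.7500.


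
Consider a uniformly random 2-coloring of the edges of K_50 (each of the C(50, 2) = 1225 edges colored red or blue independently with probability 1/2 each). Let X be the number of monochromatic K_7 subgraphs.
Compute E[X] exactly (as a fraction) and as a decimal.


Let X = Σ_S X_S over the C(50, 7) = 99884400 subsets S of size 7, where X_S = 1 if the K_7 on S is monochromatic.
For a fixed S, the K_7 on S has C(7, 2) = 21 edges. P[all 21 edges red] = (1/2)^21, and likewise for blue, so P[monochromatic] = 2·(1/2)^21 = 2^{1 − 21} = 1/1048576.
By linearity: E[X] = C(50, 7) · 2^{1 − 21} = 99884400 · 1/1048576 = 6242775/65536.
Numerically: E[X] ≈ 95.25719.

E[X] = C(50,7)·2^(1−C(7,2)) = 6242775/65536 ≈ 95.25719.


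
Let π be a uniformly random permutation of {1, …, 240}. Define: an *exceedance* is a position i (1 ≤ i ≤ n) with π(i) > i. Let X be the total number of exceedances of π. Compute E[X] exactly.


Write X = Σ_{i=1}^{240} X_i, where X_i = 1_{π(i) > i}.
For each fixed i, π(i) is uniform over {1, …, 240} (marginal of a uniform permutation), so P[π(i) > i] = (n − i)/n. Summing: Σ_{i=1}^{240} (n − i)/n = (0 + 1 + … + 239)/240 = 240(240 − 1)/(2·240) = (240 − 1)/2.
Hence E[X] = Σ_{i=1}^{240} (240 − i)/240 = 239/2 ≈ 119.500.

E[X] = 239/2 = 119.500.


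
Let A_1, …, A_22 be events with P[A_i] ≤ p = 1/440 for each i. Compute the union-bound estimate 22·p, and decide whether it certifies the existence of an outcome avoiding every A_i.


Union bound: P[∪_{i=1}^{22} A_i] ≤ Σ_i P[A_i] ≤ 22·p = 22·(1/440) = 1/20.
Numerically: 1/20 ≈ 0.0500000.
Is 1/20 < 1? YES.
Since P[∪ A_i] ≤ 1/20 < 1, the complement has P[∩ A_i^c] ≥ 1 − 1/20 = 19/20 > 0, so some outcome avoids every A_i.

22·p = 1/20 ≈ 0.0500000; existence CERTIFIED by the union bound.


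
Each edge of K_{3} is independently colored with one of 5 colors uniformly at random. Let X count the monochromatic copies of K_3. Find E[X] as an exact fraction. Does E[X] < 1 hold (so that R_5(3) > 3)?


E[X] = C(3, 3) · 5^{1 − 3} = 1 · 5^{−2} = 1/25.
As a reduced fraction: E[X] = 1/25 ≈ 0.0400000.
Is E[X] < 1? YES.
Since E[X] < 1, there exists a 5-coloring of K_{3} with no monochromatic K_3; hence R_5(3) > 3.

E[X] = 1/25 ≈ 0.0400000; E[X] < 1, so R_5(3) > 3.


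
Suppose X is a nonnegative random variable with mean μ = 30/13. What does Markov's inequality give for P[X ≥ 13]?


μ = E[X] = 30/13, a = 13.
Markov: P[X ≥ 13] ≤ μ/a = (30/13)/13 = 30/169.
Numerically: ≈ 0.178.
(Since a = 13 > μ = 2.308, the bound 30/169 is < 1 and informative.)

P[X ≥ 13] ≤ 30/169 ≈ 0.178.


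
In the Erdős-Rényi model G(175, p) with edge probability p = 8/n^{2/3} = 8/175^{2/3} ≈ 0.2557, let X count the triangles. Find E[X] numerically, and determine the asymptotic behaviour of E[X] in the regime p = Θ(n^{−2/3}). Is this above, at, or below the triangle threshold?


Number of potential triangles: C(175, 3) = 877975.
Each occurs with probability p³ ≈ (0.2557)³ ≈ 1.67183673e-02.
By linearity: E[X] = C(175, 3)·p³ ≈ 877975 · 1.67183673e-02 ≈ 14678.308571.
Since α = 2/3 < 1, p = c/n^{2/3} ≫ 1/n is above the triangle threshold p ~ 1/n. Asymptotically E[X] ~ (c³/6)·n^{3(1−α)} = (8³/6)·n^{1} → ∞; triangles are abundant w.h.p.

E[X] ≈ 14678.308571; in regime p = Θ(1/n^{2/3}) E[X] diverges (above the triangle threshold p ~ 1/n).
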